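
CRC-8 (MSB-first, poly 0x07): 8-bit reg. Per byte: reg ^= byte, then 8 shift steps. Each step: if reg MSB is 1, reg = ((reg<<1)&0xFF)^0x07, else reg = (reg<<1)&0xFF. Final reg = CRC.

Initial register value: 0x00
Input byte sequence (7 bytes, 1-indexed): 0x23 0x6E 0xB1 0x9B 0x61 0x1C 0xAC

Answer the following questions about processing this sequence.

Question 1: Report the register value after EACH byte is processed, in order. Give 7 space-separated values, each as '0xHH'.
0xE9 0x9C 0xC3 0x8F 0x84 0xC1 0x04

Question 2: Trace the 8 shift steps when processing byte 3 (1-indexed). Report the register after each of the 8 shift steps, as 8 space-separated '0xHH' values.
Answer: 0x5A 0xB4 0x6F 0xDE 0xBB 0x71 0xE2 0xC3

Derivation:
After byte 1 (0x23): reg=0xE9
After byte 2 (0x6E): reg=0x9C
Register before byte 3: 0x9C
After XOR with byte 0xB1: 0x2D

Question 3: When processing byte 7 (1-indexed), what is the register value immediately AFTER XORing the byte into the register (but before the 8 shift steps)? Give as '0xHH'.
Answer: 0x6D

Derivation:
Register before byte 7: 0xC1
Byte 7: 0xAC
0xC1 XOR 0xAC = 0x6D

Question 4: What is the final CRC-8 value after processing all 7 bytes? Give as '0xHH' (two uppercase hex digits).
Answer: 0x04

Derivation:
After byte 1 (0x23): reg=0xE9
After byte 2 (0x6E): reg=0x9C
After byte 3 (0xB1): reg=0xC3
After byte 4 (0x9B): reg=0x8F
After byte 5 (0x61): reg=0x84
After byte 6 (0x1C): reg=0xC1
After byte 7 (0xAC): reg=0x04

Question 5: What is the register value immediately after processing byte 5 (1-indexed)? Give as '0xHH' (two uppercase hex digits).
Answer: 0x84

Derivation:
After byte 1 (0x23): reg=0xE9
After byte 2 (0x6E): reg=0x9C
After byte 3 (0xB1): reg=0xC3
After byte 4 (0x9B): reg=0x8F
After byte 5 (0x61): reg=0x84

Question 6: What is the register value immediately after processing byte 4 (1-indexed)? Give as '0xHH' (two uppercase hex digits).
After byte 1 (0x23): reg=0xE9
After byte 2 (0x6E): reg=0x9C
After byte 3 (0xB1): reg=0xC3
After byte 4 (0x9B): reg=0x8F

Answer: 0x8F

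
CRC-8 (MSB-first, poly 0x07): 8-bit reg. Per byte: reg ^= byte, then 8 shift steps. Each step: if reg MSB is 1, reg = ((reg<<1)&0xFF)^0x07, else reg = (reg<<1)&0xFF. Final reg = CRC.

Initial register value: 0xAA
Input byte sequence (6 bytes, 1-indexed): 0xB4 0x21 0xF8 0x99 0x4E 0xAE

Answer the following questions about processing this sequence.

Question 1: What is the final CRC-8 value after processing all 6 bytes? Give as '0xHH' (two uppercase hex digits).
Answer: 0xCF

Derivation:
After byte 1 (0xB4): reg=0x5A
After byte 2 (0x21): reg=0x66
After byte 3 (0xF8): reg=0xD3
After byte 4 (0x99): reg=0xF1
After byte 5 (0x4E): reg=0x34
After byte 6 (0xAE): reg=0xCF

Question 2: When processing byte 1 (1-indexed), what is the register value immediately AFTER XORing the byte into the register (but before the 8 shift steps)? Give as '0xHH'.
Register before byte 1: 0xAA
Byte 1: 0xB4
0xAA XOR 0xB4 = 0x1E

Answer: 0x1E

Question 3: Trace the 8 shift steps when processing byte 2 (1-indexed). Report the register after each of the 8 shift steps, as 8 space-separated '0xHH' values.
Answer: 0xF6 0xEB 0xD1 0xA5 0x4D 0x9A 0x33 0x66

Derivation:
After byte 1 (0xB4): reg=0x5A
Register before byte 2: 0x5A
After XOR with byte 0x21: 0x7B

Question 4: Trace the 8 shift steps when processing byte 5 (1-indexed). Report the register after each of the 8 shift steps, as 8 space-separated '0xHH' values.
After byte 1 (0xB4): reg=0x5A
After byte 2 (0x21): reg=0x66
After byte 3 (0xF8): reg=0xD3
After byte 4 (0x99): reg=0xF1
Register before byte 5: 0xF1
After XOR with byte 0x4E: 0xBF

Answer: 0x79 0xF2 0xE3 0xC1 0x85 0x0D 0x1A 0x34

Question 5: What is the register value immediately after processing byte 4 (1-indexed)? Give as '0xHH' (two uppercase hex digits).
After byte 1 (0xB4): reg=0x5A
After byte 2 (0x21): reg=0x66
After byte 3 (0xF8): reg=0xD3
After byte 4 (0x99): reg=0xF1

Answer: 0xF1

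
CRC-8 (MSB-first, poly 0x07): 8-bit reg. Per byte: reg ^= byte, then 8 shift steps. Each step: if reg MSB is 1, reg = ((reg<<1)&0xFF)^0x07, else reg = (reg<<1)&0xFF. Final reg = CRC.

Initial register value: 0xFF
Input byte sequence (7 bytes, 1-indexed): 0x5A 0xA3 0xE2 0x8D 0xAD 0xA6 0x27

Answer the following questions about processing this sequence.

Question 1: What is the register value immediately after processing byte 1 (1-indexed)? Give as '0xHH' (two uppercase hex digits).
After byte 1 (0x5A): reg=0x72

Answer: 0x72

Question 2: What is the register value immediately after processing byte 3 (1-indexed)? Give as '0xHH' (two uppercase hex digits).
After byte 1 (0x5A): reg=0x72
After byte 2 (0xA3): reg=0x39
After byte 3 (0xE2): reg=0x0F

Answer: 0x0F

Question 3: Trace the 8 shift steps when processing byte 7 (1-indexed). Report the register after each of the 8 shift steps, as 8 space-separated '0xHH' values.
Answer: 0xE0 0xC7 0x89 0x15 0x2A 0x54 0xA8 0x57

Derivation:
After byte 1 (0x5A): reg=0x72
After byte 2 (0xA3): reg=0x39
After byte 3 (0xE2): reg=0x0F
After byte 4 (0x8D): reg=0x87
After byte 5 (0xAD): reg=0xD6
After byte 6 (0xA6): reg=0x57
Register before byte 7: 0x57
After XOR with byte 0x27: 0x70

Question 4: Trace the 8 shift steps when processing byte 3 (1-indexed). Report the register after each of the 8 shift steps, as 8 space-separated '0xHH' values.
After byte 1 (0x5A): reg=0x72
After byte 2 (0xA3): reg=0x39
Register before byte 3: 0x39
After XOR with byte 0xE2: 0xDB

Answer: 0xB1 0x65 0xCA 0x93 0x21 0x42 0x84 0x0F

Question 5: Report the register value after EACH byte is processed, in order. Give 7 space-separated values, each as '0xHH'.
0x72 0x39 0x0F 0x87 0xD6 0x57 0x57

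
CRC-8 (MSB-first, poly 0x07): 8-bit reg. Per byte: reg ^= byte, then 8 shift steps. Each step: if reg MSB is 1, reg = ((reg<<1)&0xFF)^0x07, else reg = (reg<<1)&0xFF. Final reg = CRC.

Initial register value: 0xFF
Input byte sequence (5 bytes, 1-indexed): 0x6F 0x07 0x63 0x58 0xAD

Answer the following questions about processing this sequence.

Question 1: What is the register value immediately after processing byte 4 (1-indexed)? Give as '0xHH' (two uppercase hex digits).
Answer: 0x05

Derivation:
After byte 1 (0x6F): reg=0xF9
After byte 2 (0x07): reg=0xF4
After byte 3 (0x63): reg=0xEC
After byte 4 (0x58): reg=0x05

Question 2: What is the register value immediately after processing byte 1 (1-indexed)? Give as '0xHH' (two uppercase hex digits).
After byte 1 (0x6F): reg=0xF9

Answer: 0xF9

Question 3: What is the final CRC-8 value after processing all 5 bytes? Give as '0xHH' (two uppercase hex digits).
After byte 1 (0x6F): reg=0xF9
After byte 2 (0x07): reg=0xF4
After byte 3 (0x63): reg=0xEC
After byte 4 (0x58): reg=0x05
After byte 5 (0xAD): reg=0x51

Answer: 0x51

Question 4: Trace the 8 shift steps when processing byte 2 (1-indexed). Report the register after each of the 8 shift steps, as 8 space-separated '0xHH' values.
Answer: 0xFB 0xF1 0xE5 0xCD 0x9D 0x3D 0x7A 0xF4

Derivation:
After byte 1 (0x6F): reg=0xF9
Register before byte 2: 0xF9
After XOR with byte 0x07: 0xFE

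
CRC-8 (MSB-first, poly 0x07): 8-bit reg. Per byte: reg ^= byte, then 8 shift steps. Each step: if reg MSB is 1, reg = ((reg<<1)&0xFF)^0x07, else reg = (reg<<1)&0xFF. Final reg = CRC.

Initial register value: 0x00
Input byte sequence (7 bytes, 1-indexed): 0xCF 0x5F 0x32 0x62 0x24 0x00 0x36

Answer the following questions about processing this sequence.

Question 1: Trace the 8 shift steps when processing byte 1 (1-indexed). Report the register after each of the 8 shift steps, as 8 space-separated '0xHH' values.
Answer: 0x99 0x35 0x6A 0xD4 0xAF 0x59 0xB2 0x63

Derivation:
Register before byte 1: 0x00
After XOR with byte 0xCF: 0xCF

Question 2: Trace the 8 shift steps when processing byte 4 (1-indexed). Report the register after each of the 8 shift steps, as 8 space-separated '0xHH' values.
After byte 1 (0xCF): reg=0x63
After byte 2 (0x5F): reg=0xB4
After byte 3 (0x32): reg=0x9B
Register before byte 4: 0x9B
After XOR with byte 0x62: 0xF9

Answer: 0xF5 0xED 0xDD 0xBD 0x7D 0xFA 0xF3 0xE1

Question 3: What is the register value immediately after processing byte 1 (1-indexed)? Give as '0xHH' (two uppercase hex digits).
After byte 1 (0xCF): reg=0x63

Answer: 0x63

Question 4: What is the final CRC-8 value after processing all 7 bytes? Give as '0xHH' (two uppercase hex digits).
After byte 1 (0xCF): reg=0x63
After byte 2 (0x5F): reg=0xB4
After byte 3 (0x32): reg=0x9B
After byte 4 (0x62): reg=0xE1
After byte 5 (0x24): reg=0x55
After byte 6 (0x00): reg=0xAC
After byte 7 (0x36): reg=0xCF

Answer: 0xCF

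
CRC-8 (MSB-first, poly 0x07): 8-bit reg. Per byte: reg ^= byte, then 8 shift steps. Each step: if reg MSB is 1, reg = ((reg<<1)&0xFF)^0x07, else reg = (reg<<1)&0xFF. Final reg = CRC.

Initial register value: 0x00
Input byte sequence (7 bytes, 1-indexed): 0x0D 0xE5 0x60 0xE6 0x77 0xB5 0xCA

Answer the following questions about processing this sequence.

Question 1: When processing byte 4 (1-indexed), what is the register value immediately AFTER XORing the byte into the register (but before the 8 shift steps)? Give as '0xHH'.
Answer: 0x52

Derivation:
Register before byte 4: 0xB4
Byte 4: 0xE6
0xB4 XOR 0xE6 = 0x52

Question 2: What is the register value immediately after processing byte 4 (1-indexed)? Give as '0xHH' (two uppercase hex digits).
Answer: 0xB9

Derivation:
After byte 1 (0x0D): reg=0x23
After byte 2 (0xE5): reg=0x5C
After byte 3 (0x60): reg=0xB4
After byte 4 (0xE6): reg=0xB9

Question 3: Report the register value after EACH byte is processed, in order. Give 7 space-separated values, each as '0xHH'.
0x23 0x5C 0xB4 0xB9 0x64 0x39 0xD7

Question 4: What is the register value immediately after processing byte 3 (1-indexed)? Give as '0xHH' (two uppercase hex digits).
Answer: 0xB4

Derivation:
After byte 1 (0x0D): reg=0x23
After byte 2 (0xE5): reg=0x5C
After byte 3 (0x60): reg=0xB4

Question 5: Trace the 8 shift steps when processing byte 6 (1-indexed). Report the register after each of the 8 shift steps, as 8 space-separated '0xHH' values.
Answer: 0xA5 0x4D 0x9A 0x33 0x66 0xCC 0x9F 0x39

Derivation:
After byte 1 (0x0D): reg=0x23
After byte 2 (0xE5): reg=0x5C
After byte 3 (0x60): reg=0xB4
After byte 4 (0xE6): reg=0xB9
After byte 5 (0x77): reg=0x64
Register before byte 6: 0x64
After XOR with byte 0xB5: 0xD1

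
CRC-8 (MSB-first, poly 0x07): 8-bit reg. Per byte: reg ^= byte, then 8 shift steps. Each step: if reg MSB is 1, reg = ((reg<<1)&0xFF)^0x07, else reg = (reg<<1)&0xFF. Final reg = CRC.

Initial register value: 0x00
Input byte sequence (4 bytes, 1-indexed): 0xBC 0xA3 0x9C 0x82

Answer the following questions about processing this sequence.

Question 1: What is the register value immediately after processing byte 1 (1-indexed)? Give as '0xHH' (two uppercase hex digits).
Answer: 0x3D

Derivation:
After byte 1 (0xBC): reg=0x3D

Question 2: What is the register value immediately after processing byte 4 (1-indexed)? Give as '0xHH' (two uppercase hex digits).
After byte 1 (0xBC): reg=0x3D
After byte 2 (0xA3): reg=0xD3
After byte 3 (0x9C): reg=0xEA
After byte 4 (0x82): reg=0x1F

Answer: 0x1F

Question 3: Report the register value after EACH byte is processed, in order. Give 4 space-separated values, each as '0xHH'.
0x3D 0xD3 0xEA 0x1F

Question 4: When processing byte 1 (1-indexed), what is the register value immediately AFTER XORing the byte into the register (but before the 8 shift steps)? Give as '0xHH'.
Answer: 0xBC

Derivation:
Register before byte 1: 0x00
Byte 1: 0xBC
0x00 XOR 0xBC = 0xBC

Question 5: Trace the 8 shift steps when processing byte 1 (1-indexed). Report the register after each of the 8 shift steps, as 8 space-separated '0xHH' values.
Answer: 0x7F 0xFE 0xFB 0xF1 0xE5 0xCD 0x9D 0x3D

Derivation:
Register before byte 1: 0x00
After XOR with byte 0xBC: 0xBC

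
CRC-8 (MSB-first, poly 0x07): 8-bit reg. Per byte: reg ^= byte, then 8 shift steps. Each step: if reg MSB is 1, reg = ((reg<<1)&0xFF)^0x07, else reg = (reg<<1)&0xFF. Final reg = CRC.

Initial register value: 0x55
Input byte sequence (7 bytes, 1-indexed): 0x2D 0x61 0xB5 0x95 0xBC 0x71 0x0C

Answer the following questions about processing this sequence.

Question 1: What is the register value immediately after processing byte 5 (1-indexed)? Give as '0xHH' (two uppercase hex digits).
After byte 1 (0x2D): reg=0x6F
After byte 2 (0x61): reg=0x2A
After byte 3 (0xB5): reg=0xD4
After byte 4 (0x95): reg=0xC0
After byte 5 (0xBC): reg=0x73

Answer: 0x73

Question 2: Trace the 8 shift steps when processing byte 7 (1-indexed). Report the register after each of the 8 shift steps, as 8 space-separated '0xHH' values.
After byte 1 (0x2D): reg=0x6F
After byte 2 (0x61): reg=0x2A
After byte 3 (0xB5): reg=0xD4
After byte 4 (0x95): reg=0xC0
After byte 5 (0xBC): reg=0x73
After byte 6 (0x71): reg=0x0E
Register before byte 7: 0x0E
After XOR with byte 0x0C: 0x02

Answer: 0x04 0x08 0x10 0x20 0x40 0x80 0x07 0x0E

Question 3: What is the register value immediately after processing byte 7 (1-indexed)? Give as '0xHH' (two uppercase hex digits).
Answer: 0x0E

Derivation:
After byte 1 (0x2D): reg=0x6F
After byte 2 (0x61): reg=0x2A
After byte 3 (0xB5): reg=0xD4
After byte 4 (0x95): reg=0xC0
After byte 5 (0xBC): reg=0x73
After byte 6 (0x71): reg=0x0E
After byte 7 (0x0C): reg=0x0E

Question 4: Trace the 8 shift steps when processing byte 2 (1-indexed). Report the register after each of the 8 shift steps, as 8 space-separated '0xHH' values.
After byte 1 (0x2D): reg=0x6F
Register before byte 2: 0x6F
After XOR with byte 0x61: 0x0E

Answer: 0x1C 0x38 0x70 0xE0 0xC7 0x89 0x15 0x2A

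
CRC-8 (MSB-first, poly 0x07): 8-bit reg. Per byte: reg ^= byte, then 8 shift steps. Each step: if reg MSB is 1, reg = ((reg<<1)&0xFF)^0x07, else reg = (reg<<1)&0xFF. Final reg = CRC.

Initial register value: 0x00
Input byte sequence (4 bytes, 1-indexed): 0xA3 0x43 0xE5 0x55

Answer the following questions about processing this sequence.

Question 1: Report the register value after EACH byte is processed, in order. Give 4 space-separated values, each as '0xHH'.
0x60 0xE9 0x24 0x50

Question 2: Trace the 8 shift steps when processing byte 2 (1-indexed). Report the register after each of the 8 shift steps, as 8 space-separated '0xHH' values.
Answer: 0x46 0x8C 0x1F 0x3E 0x7C 0xF8 0xF7 0xE9

Derivation:
After byte 1 (0xA3): reg=0x60
Register before byte 2: 0x60
After XOR with byte 0x43: 0x23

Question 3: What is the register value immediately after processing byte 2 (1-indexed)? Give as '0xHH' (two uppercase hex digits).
Answer: 0xE9

Derivation:
After byte 1 (0xA3): reg=0x60
After byte 2 (0x43): reg=0xE9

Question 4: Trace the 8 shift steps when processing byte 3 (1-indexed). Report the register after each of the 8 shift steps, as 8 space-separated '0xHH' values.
After byte 1 (0xA3): reg=0x60
After byte 2 (0x43): reg=0xE9
Register before byte 3: 0xE9
After XOR with byte 0xE5: 0x0C

Answer: 0x18 0x30 0x60 0xC0 0x87 0x09 0x12 0x24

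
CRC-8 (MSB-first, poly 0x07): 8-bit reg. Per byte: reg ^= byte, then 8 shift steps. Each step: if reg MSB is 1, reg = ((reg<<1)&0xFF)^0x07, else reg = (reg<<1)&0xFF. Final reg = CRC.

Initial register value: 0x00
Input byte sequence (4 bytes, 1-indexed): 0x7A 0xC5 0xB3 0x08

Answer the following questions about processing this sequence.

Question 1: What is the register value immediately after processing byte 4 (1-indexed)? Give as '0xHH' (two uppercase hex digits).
After byte 1 (0x7A): reg=0x61
After byte 2 (0xC5): reg=0x75
After byte 3 (0xB3): reg=0x5C
After byte 4 (0x08): reg=0xAB

Answer: 0xAB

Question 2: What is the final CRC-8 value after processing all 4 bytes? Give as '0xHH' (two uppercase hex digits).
Answer: 0xAB

Derivation:
After byte 1 (0x7A): reg=0x61
After byte 2 (0xC5): reg=0x75
After byte 3 (0xB3): reg=0x5C
After byte 4 (0x08): reg=0xAB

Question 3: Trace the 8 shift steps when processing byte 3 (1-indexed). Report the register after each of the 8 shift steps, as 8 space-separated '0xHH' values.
After byte 1 (0x7A): reg=0x61
After byte 2 (0xC5): reg=0x75
Register before byte 3: 0x75
After XOR with byte 0xB3: 0xC6

Answer: 0x8B 0x11 0x22 0x44 0x88 0x17 0x2E 0x5C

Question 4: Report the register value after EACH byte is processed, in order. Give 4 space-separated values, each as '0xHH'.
0x61 0x75 0x5C 0xAB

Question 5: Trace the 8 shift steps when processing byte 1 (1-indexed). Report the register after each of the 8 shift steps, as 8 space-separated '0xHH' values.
Answer: 0xF4 0xEF 0xD9 0xB5 0x6D 0xDA 0xB3 0x61

Derivation:
Register before byte 1: 0x00
After XOR with byte 0x7A: 0x7A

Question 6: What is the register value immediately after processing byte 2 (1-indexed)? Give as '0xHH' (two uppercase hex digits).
Answer: 0x75

Derivation:
After byte 1 (0x7A): reg=0x61
After byte 2 (0xC5): reg=0x75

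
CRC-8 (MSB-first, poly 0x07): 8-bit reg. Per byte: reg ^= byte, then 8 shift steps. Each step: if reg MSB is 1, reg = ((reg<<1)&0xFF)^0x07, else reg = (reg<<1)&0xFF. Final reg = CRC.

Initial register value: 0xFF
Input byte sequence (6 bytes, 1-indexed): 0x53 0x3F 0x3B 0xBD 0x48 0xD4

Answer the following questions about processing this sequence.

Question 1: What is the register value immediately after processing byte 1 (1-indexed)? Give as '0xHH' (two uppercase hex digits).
Answer: 0x4D

Derivation:
After byte 1 (0x53): reg=0x4D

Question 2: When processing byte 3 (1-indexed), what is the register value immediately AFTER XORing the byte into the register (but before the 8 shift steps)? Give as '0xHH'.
Register before byte 3: 0x59
Byte 3: 0x3B
0x59 XOR 0x3B = 0x62

Answer: 0x62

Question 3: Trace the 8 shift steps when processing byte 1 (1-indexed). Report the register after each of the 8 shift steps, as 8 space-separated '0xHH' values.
Register before byte 1: 0xFF
After XOR with byte 0x53: 0xAC

Answer: 0x5F 0xBE 0x7B 0xF6 0xEB 0xD1 0xA5 0x4D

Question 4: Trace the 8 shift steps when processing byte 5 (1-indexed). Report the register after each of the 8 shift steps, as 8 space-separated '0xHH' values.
Answer: 0x5D 0xBA 0x73 0xE6 0xCB 0x91 0x25 0x4A

Derivation:
After byte 1 (0x53): reg=0x4D
After byte 2 (0x3F): reg=0x59
After byte 3 (0x3B): reg=0x29
After byte 4 (0xBD): reg=0xE5
Register before byte 5: 0xE5
After XOR with byte 0x48: 0xAD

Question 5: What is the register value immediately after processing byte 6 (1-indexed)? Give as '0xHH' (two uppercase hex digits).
Answer: 0xD3

Derivation:
After byte 1 (0x53): reg=0x4D
After byte 2 (0x3F): reg=0x59
After byte 3 (0x3B): reg=0x29
After byte 4 (0xBD): reg=0xE5
After byte 5 (0x48): reg=0x4A
After byte 6 (0xD4): reg=0xD3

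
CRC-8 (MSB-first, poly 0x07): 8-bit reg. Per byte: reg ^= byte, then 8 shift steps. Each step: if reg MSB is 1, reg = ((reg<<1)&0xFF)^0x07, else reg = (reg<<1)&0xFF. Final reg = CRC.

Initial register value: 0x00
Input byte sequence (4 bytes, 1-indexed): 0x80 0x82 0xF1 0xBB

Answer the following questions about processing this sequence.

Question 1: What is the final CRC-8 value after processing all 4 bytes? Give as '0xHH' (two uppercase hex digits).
After byte 1 (0x80): reg=0x89
After byte 2 (0x82): reg=0x31
After byte 3 (0xF1): reg=0x4E
After byte 4 (0xBB): reg=0xC5

Answer: 0xC5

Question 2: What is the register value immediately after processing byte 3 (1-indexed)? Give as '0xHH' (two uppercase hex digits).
Answer: 0x4E

Derivation:
After byte 1 (0x80): reg=0x89
After byte 2 (0x82): reg=0x31
After byte 3 (0xF1): reg=0x4E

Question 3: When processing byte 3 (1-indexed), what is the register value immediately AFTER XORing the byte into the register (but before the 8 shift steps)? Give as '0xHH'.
Register before byte 3: 0x31
Byte 3: 0xF1
0x31 XOR 0xF1 = 0xC0

Answer: 0xC0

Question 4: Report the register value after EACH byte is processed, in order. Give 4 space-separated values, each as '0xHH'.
0x89 0x31 0x4E 0xC5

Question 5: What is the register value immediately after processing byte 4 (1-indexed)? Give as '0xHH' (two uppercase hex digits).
After byte 1 (0x80): reg=0x89
After byte 2 (0x82): reg=0x31
After byte 3 (0xF1): reg=0x4E
After byte 4 (0xBB): reg=0xC5

Answer: 0xC5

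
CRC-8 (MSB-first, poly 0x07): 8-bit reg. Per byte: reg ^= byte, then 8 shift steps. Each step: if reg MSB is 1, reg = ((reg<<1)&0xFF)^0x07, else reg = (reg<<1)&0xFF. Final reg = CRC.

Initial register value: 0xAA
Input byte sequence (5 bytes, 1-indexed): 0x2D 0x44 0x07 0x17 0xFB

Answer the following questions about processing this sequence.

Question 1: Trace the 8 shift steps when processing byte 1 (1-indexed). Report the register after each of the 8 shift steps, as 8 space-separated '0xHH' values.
Answer: 0x09 0x12 0x24 0x48 0x90 0x27 0x4E 0x9C

Derivation:
Register before byte 1: 0xAA
After XOR with byte 0x2D: 0x87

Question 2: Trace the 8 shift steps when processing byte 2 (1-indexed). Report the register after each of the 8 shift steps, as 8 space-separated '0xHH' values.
After byte 1 (0x2D): reg=0x9C
Register before byte 2: 0x9C
After XOR with byte 0x44: 0xD8

Answer: 0xB7 0x69 0xD2 0xA3 0x41 0x82 0x03 0x06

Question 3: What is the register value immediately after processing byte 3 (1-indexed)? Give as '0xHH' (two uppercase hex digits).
After byte 1 (0x2D): reg=0x9C
After byte 2 (0x44): reg=0x06
After byte 3 (0x07): reg=0x07

Answer: 0x07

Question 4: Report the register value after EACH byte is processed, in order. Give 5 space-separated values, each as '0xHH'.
0x9C 0x06 0x07 0x70 0xB8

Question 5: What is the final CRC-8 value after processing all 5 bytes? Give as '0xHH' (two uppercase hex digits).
Answer: 0xB8

Derivation:
After byte 1 (0x2D): reg=0x9C
After byte 2 (0x44): reg=0x06
After byte 3 (0x07): reg=0x07
After byte 4 (0x17): reg=0x70
After byte 5 (0xFB): reg=0xB8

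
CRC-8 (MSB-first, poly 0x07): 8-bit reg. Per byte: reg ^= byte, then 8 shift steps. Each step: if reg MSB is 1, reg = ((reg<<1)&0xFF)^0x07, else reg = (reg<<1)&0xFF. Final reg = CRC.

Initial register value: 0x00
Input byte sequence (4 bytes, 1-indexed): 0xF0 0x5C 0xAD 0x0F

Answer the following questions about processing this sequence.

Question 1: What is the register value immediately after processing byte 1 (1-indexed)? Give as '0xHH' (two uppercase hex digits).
After byte 1 (0xF0): reg=0xDE

Answer: 0xDE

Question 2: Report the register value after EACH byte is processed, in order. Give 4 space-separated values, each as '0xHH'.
0xDE 0x87 0xD6 0x01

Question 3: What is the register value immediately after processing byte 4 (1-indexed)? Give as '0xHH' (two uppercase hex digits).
Answer: 0x01

Derivation:
After byte 1 (0xF0): reg=0xDE
After byte 2 (0x5C): reg=0x87
After byte 3 (0xAD): reg=0xD6
After byte 4 (0x0F): reg=0x01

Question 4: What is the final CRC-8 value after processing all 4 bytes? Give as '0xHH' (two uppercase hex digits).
After byte 1 (0xF0): reg=0xDE
After byte 2 (0x5C): reg=0x87
After byte 3 (0xAD): reg=0xD6
After byte 4 (0x0F): reg=0x01

Answer: 0x01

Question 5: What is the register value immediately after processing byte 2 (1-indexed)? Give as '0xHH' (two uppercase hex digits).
Answer: 0x87

Derivation:
After byte 1 (0xF0): reg=0xDE
After byte 2 (0x5C): reg=0x87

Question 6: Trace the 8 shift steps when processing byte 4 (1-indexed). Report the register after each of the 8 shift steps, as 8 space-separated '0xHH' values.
Answer: 0xB5 0x6D 0xDA 0xB3 0x61 0xC2 0x83 0x01

Derivation:
After byte 1 (0xF0): reg=0xDE
After byte 2 (0x5C): reg=0x87
After byte 3 (0xAD): reg=0xD6
Register before byte 4: 0xD6
After XOR with byte 0x0F: 0xD9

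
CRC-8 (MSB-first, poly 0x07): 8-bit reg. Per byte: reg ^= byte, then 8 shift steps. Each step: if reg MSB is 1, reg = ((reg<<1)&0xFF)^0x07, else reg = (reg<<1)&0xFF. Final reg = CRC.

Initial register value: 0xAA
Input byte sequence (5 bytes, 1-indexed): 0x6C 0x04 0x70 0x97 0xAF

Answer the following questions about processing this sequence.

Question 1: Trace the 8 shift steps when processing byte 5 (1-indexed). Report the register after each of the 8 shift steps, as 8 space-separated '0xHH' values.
Answer: 0x2F 0x5E 0xBC 0x7F 0xFE 0xFB 0xF1 0xE5

Derivation:
After byte 1 (0x6C): reg=0x5C
After byte 2 (0x04): reg=0x8F
After byte 3 (0x70): reg=0xF3
After byte 4 (0x97): reg=0x3B
Register before byte 5: 0x3B
After XOR with byte 0xAF: 0x94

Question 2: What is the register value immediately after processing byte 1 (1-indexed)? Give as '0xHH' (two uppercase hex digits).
After byte 1 (0x6C): reg=0x5C

Answer: 0x5C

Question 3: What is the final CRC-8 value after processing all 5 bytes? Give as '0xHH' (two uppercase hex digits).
After byte 1 (0x6C): reg=0x5C
After byte 2 (0x04): reg=0x8F
After byte 3 (0x70): reg=0xF3
After byte 4 (0x97): reg=0x3B
After byte 5 (0xAF): reg=0xE5

Answer: 0xE5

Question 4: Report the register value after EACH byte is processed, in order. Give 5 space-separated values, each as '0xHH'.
0x5C 0x8F 0xF3 0x3B 0xE5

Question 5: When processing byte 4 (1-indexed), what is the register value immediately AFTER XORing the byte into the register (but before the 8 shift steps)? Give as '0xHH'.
Answer: 0x64

Derivation:
Register before byte 4: 0xF3
Byte 4: 0x97
0xF3 XOR 0x97 = 0x64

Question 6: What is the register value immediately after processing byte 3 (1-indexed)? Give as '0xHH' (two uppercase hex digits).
After byte 1 (0x6C): reg=0x5C
After byte 2 (0x04): reg=0x8F
After byte 3 (0x70): reg=0xF3

Answer: 0xF3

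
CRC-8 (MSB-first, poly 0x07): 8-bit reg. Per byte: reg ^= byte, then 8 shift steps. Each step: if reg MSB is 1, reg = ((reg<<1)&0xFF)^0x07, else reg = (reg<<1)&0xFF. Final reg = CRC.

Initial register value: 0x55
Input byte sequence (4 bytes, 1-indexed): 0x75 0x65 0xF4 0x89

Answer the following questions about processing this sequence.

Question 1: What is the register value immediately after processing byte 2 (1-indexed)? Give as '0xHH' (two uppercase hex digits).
After byte 1 (0x75): reg=0xE0
After byte 2 (0x65): reg=0x92

Answer: 0x92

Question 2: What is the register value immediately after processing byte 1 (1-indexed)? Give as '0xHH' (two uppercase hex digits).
After byte 1 (0x75): reg=0xE0

Answer: 0xE0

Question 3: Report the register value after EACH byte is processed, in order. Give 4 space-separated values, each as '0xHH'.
0xE0 0x92 0x35 0x3D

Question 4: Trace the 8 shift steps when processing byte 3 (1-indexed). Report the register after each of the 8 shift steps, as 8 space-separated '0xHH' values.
Answer: 0xCC 0x9F 0x39 0x72 0xE4 0xCF 0x99 0x35

Derivation:
After byte 1 (0x75): reg=0xE0
After byte 2 (0x65): reg=0x92
Register before byte 3: 0x92
After XOR with byte 0xF4: 0x66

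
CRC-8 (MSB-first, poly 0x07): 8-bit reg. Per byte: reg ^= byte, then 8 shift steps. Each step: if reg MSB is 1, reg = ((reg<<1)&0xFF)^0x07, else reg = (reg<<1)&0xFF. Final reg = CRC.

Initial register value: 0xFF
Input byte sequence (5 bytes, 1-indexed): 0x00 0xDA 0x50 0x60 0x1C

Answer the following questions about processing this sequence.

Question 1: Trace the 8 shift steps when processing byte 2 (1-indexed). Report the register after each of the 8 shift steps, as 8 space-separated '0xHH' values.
After byte 1 (0x00): reg=0xF3
Register before byte 2: 0xF3
After XOR with byte 0xDA: 0x29

Answer: 0x52 0xA4 0x4F 0x9E 0x3B 0x76 0xEC 0xDF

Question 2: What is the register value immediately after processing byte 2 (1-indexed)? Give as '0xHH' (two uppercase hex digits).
Answer: 0xDF

Derivation:
After byte 1 (0x00): reg=0xF3
After byte 2 (0xDA): reg=0xDF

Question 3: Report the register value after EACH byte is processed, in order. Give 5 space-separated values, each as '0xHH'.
0xF3 0xDF 0xA4 0x52 0xED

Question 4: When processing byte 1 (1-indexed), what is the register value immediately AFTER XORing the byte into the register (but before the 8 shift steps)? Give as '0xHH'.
Answer: 0xFF

Derivation:
Register before byte 1: 0xFF
Byte 1: 0x00
0xFF XOR 0x00 = 0xFF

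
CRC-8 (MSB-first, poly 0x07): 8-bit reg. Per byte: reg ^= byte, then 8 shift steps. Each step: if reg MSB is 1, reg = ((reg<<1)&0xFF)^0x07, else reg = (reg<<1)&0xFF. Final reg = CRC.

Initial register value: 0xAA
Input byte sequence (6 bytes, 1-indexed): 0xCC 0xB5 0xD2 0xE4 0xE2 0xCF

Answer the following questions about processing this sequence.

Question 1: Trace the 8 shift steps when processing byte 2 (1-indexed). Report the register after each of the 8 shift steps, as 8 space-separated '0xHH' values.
After byte 1 (0xCC): reg=0x35
Register before byte 2: 0x35
After XOR with byte 0xB5: 0x80

Answer: 0x07 0x0E 0x1C 0x38 0x70 0xE0 0xC7 0x89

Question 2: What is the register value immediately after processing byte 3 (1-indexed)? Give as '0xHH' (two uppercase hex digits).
After byte 1 (0xCC): reg=0x35
After byte 2 (0xB5): reg=0x89
After byte 3 (0xD2): reg=0x86

Answer: 0x86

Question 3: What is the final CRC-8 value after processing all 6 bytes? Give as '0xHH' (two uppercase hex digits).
Answer: 0x19

Derivation:
After byte 1 (0xCC): reg=0x35
After byte 2 (0xB5): reg=0x89
After byte 3 (0xD2): reg=0x86
After byte 4 (0xE4): reg=0x29
After byte 5 (0xE2): reg=0x7F
After byte 6 (0xCF): reg=0x19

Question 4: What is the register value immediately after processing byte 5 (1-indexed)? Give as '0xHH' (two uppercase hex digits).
Answer: 0x7F

Derivation:
After byte 1 (0xCC): reg=0x35
After byte 2 (0xB5): reg=0x89
After byte 3 (0xD2): reg=0x86
After byte 4 (0xE4): reg=0x29
After byte 5 (0xE2): reg=0x7F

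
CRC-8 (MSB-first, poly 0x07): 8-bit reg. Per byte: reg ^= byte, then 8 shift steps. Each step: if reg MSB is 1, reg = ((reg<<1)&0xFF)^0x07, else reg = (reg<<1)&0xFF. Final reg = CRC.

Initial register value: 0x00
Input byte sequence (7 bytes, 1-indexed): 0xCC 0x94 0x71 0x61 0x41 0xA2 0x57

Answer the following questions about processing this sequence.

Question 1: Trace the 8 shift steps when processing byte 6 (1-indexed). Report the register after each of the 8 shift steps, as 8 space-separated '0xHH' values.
Answer: 0x92 0x23 0x46 0x8C 0x1F 0x3E 0x7C 0xF8

Derivation:
After byte 1 (0xCC): reg=0x6A
After byte 2 (0x94): reg=0xF4
After byte 3 (0x71): reg=0x92
After byte 4 (0x61): reg=0xD7
After byte 5 (0x41): reg=0xEB
Register before byte 6: 0xEB
After XOR with byte 0xA2: 0x49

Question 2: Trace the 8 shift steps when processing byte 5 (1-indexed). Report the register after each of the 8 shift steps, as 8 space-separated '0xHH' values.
After byte 1 (0xCC): reg=0x6A
After byte 2 (0x94): reg=0xF4
After byte 3 (0x71): reg=0x92
After byte 4 (0x61): reg=0xD7
Register before byte 5: 0xD7
After XOR with byte 0x41: 0x96

Answer: 0x2B 0x56 0xAC 0x5F 0xBE 0x7B 0xF6 0xEB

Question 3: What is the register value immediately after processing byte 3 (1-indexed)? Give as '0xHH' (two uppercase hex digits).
Answer: 0x92

Derivation:
After byte 1 (0xCC): reg=0x6A
After byte 2 (0x94): reg=0xF4
After byte 3 (0x71): reg=0x92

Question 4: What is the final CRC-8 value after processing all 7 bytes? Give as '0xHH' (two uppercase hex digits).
After byte 1 (0xCC): reg=0x6A
After byte 2 (0x94): reg=0xF4
After byte 3 (0x71): reg=0x92
After byte 4 (0x61): reg=0xD7
After byte 5 (0x41): reg=0xEB
After byte 6 (0xA2): reg=0xF8
After byte 7 (0x57): reg=0x44

Answer: 0x44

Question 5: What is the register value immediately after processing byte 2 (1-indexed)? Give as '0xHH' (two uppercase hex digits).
After byte 1 (0xCC): reg=0x6A
After byte 2 (0x94): reg=0xF4

Answer: 0xF4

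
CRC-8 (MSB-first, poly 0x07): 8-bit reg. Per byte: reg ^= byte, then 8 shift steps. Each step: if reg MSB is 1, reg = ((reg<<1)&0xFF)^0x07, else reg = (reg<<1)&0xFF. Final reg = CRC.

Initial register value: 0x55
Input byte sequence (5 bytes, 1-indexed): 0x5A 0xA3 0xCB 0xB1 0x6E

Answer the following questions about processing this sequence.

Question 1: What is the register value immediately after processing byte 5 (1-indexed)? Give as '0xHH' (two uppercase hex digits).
After byte 1 (0x5A): reg=0x2D
After byte 2 (0xA3): reg=0xA3
After byte 3 (0xCB): reg=0x1F
After byte 4 (0xB1): reg=0x43
After byte 5 (0x6E): reg=0xC3

Answer: 0xC3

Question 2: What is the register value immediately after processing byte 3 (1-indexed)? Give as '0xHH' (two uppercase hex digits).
Answer: 0x1F

Derivation:
After byte 1 (0x5A): reg=0x2D
After byte 2 (0xA3): reg=0xA3
After byte 3 (0xCB): reg=0x1F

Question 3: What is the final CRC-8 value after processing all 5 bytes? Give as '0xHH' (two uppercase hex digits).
After byte 1 (0x5A): reg=0x2D
After byte 2 (0xA3): reg=0xA3
After byte 3 (0xCB): reg=0x1F
After byte 4 (0xB1): reg=0x43
After byte 5 (0x6E): reg=0xC3

Answer: 0xC3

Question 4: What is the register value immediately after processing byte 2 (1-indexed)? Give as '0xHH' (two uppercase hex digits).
Answer: 0xA3

Derivation:
After byte 1 (0x5A): reg=0x2D
After byte 2 (0xA3): reg=0xA3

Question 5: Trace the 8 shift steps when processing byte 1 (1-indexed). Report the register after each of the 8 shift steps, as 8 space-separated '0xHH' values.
Register before byte 1: 0x55
After XOR with byte 0x5A: 0x0F

Answer: 0x1E 0x3C 0x78 0xF0 0xE7 0xC9 0x95 0x2D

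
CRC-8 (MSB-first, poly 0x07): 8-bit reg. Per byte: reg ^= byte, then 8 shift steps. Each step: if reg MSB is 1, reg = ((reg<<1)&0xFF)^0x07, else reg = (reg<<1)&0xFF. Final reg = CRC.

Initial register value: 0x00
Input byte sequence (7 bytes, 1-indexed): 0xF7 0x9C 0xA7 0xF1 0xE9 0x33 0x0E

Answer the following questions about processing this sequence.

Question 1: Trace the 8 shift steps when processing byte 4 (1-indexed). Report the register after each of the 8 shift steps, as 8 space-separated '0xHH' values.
Answer: 0xD3 0xA1 0x45 0x8A 0x13 0x26 0x4C 0x98

Derivation:
After byte 1 (0xF7): reg=0xCB
After byte 2 (0x9C): reg=0xA2
After byte 3 (0xA7): reg=0x1B
Register before byte 4: 0x1B
After XOR with byte 0xF1: 0xEA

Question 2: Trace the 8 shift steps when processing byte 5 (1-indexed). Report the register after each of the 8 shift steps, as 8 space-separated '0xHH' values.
Answer: 0xE2 0xC3 0x81 0x05 0x0A 0x14 0x28 0x50

Derivation:
After byte 1 (0xF7): reg=0xCB
After byte 2 (0x9C): reg=0xA2
After byte 3 (0xA7): reg=0x1B
After byte 4 (0xF1): reg=0x98
Register before byte 5: 0x98
After XOR with byte 0xE9: 0x71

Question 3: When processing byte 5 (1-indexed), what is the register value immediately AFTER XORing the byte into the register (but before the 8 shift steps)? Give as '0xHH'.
Answer: 0x71

Derivation:
Register before byte 5: 0x98
Byte 5: 0xE9
0x98 XOR 0xE9 = 0x71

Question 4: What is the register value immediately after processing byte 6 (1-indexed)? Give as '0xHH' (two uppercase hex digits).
After byte 1 (0xF7): reg=0xCB
After byte 2 (0x9C): reg=0xA2
After byte 3 (0xA7): reg=0x1B
After byte 4 (0xF1): reg=0x98
After byte 5 (0xE9): reg=0x50
After byte 6 (0x33): reg=0x2E

Answer: 0x2E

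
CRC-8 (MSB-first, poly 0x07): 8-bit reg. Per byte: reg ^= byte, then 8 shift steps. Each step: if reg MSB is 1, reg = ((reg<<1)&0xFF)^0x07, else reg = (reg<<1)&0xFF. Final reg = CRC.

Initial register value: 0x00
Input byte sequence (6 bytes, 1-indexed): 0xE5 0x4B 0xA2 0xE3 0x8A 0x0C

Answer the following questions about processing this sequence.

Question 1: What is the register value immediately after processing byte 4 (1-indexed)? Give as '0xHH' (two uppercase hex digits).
Answer: 0xD5

Derivation:
After byte 1 (0xE5): reg=0xB5
After byte 2 (0x4B): reg=0xF4
After byte 3 (0xA2): reg=0xA5
After byte 4 (0xE3): reg=0xD5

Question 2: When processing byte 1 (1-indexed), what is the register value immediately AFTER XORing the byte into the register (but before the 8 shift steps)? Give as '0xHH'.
Register before byte 1: 0x00
Byte 1: 0xE5
0x00 XOR 0xE5 = 0xE5

Answer: 0xE5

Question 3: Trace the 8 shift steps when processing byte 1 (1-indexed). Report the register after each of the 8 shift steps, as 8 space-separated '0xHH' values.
Register before byte 1: 0x00
After XOR with byte 0xE5: 0xE5

Answer: 0xCD 0x9D 0x3D 0x7A 0xF4 0xEF 0xD9 0xB5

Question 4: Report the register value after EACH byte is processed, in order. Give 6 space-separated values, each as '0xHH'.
0xB5 0xF4 0xA5 0xD5 0x9A 0xEB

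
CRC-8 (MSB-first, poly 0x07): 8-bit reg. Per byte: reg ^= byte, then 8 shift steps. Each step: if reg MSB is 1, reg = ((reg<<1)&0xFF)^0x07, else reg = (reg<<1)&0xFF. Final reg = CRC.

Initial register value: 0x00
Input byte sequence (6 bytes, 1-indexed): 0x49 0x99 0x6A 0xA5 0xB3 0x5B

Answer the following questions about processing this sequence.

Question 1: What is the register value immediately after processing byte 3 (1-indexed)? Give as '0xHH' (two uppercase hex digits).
After byte 1 (0x49): reg=0xF8
After byte 2 (0x99): reg=0x20
After byte 3 (0x6A): reg=0xF1

Answer: 0xF1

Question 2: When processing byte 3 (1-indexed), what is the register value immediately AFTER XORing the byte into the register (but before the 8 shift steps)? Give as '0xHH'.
Answer: 0x4A

Derivation:
Register before byte 3: 0x20
Byte 3: 0x6A
0x20 XOR 0x6A = 0x4A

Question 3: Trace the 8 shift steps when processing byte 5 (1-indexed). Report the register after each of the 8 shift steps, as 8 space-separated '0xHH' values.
After byte 1 (0x49): reg=0xF8
After byte 2 (0x99): reg=0x20
After byte 3 (0x6A): reg=0xF1
After byte 4 (0xA5): reg=0xAB
Register before byte 5: 0xAB
After XOR with byte 0xB3: 0x18

Answer: 0x30 0x60 0xC0 0x87 0x09 0x12 0x24 0x48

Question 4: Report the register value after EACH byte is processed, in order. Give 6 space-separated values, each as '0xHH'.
0xF8 0x20 0xF1 0xAB 0x48 0x79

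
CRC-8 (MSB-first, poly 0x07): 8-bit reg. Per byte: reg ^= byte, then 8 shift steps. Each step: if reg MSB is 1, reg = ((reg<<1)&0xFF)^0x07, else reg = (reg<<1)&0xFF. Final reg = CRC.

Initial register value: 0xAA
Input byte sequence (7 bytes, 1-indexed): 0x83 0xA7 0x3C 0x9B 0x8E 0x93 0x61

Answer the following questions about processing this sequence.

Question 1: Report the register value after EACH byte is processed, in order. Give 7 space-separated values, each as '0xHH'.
0xDF 0x6F 0xBE 0xFB 0x4C 0x13 0x59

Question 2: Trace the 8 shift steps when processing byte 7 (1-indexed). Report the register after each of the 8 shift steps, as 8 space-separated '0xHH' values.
After byte 1 (0x83): reg=0xDF
After byte 2 (0xA7): reg=0x6F
After byte 3 (0x3C): reg=0xBE
After byte 4 (0x9B): reg=0xFB
After byte 5 (0x8E): reg=0x4C
After byte 6 (0x93): reg=0x13
Register before byte 7: 0x13
After XOR with byte 0x61: 0x72

Answer: 0xE4 0xCF 0x99 0x35 0x6A 0xD4 0xAF 0x59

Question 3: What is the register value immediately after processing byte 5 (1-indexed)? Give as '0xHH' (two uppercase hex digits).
Answer: 0x4C

Derivation:
After byte 1 (0x83): reg=0xDF
After byte 2 (0xA7): reg=0x6F
After byte 3 (0x3C): reg=0xBE
After byte 4 (0x9B): reg=0xFB
After byte 5 (0x8E): reg=0x4C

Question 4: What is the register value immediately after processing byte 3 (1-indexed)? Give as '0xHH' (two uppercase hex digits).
After byte 1 (0x83): reg=0xDF
After byte 2 (0xA7): reg=0x6F
After byte 3 (0x3C): reg=0xBE

Answer: 0xBE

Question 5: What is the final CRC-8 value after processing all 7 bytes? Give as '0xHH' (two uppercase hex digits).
Answer: 0x59

Derivation:
After byte 1 (0x83): reg=0xDF
After byte 2 (0xA7): reg=0x6F
After byte 3 (0x3C): reg=0xBE
After byte 4 (0x9B): reg=0xFB
After byte 5 (0x8E): reg=0x4C
After byte 6 (0x93): reg=0x13
After byte 7 (0x61): reg=0x59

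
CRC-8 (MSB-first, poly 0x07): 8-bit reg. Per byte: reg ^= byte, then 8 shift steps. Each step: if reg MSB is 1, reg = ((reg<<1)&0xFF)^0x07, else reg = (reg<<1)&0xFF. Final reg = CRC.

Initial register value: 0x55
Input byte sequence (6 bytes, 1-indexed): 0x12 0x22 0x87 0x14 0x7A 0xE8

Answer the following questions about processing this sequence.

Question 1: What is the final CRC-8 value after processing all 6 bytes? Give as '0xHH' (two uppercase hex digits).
Answer: 0xE5

Derivation:
After byte 1 (0x12): reg=0xD2
After byte 2 (0x22): reg=0xDE
After byte 3 (0x87): reg=0x88
After byte 4 (0x14): reg=0xDD
After byte 5 (0x7A): reg=0x7C
After byte 6 (0xE8): reg=0xE5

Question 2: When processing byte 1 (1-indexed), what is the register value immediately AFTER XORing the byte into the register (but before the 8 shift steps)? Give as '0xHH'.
Register before byte 1: 0x55
Byte 1: 0x12
0x55 XOR 0x12 = 0x47

Answer: 0x47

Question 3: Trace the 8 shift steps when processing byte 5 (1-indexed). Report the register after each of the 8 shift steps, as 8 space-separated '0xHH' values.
After byte 1 (0x12): reg=0xD2
After byte 2 (0x22): reg=0xDE
After byte 3 (0x87): reg=0x88
After byte 4 (0x14): reg=0xDD
Register before byte 5: 0xDD
After XOR with byte 0x7A: 0xA7

Answer: 0x49 0x92 0x23 0x46 0x8C 0x1F 0x3E 0x7C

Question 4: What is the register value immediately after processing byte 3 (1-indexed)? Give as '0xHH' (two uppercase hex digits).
After byte 1 (0x12): reg=0xD2
After byte 2 (0x22): reg=0xDE
After byte 3 (0x87): reg=0x88

Answer: 0x88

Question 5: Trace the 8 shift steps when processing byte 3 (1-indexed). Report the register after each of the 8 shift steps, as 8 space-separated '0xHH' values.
After byte 1 (0x12): reg=0xD2
After byte 2 (0x22): reg=0xDE
Register before byte 3: 0xDE
After XOR with byte 0x87: 0x59

Answer: 0xB2 0x63 0xC6 0x8B 0x11 0x22 0x44 0x88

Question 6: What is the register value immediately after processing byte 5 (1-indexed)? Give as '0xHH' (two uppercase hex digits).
After byte 1 (0x12): reg=0xD2
After byte 2 (0x22): reg=0xDE
After byte 3 (0x87): reg=0x88
After byte 4 (0x14): reg=0xDD
After byte 5 (0x7A): reg=0x7C

Answer: 0x7C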